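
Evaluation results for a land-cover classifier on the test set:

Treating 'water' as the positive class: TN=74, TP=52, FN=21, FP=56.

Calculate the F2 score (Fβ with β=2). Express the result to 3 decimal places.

Fβ = (1+β²)·TP / ((1+β²)·TP + β²·FN + FP), with β²=4
= 5·52 / (5·52 + 4·21 + 56) = 0.650

0.650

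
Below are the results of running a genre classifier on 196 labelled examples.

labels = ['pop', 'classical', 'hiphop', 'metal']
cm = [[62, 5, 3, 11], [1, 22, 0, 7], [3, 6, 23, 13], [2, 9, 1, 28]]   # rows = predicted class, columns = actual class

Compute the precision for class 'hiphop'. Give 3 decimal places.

Take TP from the diagonal, FP from the rest of the 'hiphop' prediction marginal, FN from the rest of the 'hiphop' actual marginal.
precision = TP/(TP+FP).
hiphop: TP=23, FP=3+6+13=22 → 23/45 = 0.5111

0.511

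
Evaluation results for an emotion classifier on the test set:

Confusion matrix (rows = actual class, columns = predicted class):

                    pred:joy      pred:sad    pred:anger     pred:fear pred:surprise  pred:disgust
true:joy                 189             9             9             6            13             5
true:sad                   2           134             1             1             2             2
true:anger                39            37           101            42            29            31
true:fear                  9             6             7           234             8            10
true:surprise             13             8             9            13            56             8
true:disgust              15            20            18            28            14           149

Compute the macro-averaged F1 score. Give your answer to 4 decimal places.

Per-class F1 score (2·TP/(2·TP+FP+FN)):
  joy: TP=189, FP=2+39+9+13+15=78, FN=9+9+6+13+5=42 → 378/498 = 0.75904
  sad: TP=134, FP=9+37+6+8+20=80, FN=2+1+1+2+2=8 → 268/356 = 0.75281
  anger: TP=101, FP=9+1+7+9+18=44, FN=39+37+42+29+31=178 → 202/424 = 0.47642
  fear: TP=234, FP=6+1+42+13+28=90, FN=9+6+7+8+10=40 → 468/598 = 0.78261
  surprise: TP=56, FP=13+2+29+8+14=66, FN=13+8+9+13+8=51 → 112/229 = 0.48908
  disgust: TP=149, FP=5+2+31+10+8=56, FN=15+20+18+28+14=95 → 298/449 = 0.66370
Macro-F1 score = mean = (0.75904 + 0.75281 + 0.47642 + 0.78261 + 0.48908 + 0.66370) / 6 = 0.6539

0.6539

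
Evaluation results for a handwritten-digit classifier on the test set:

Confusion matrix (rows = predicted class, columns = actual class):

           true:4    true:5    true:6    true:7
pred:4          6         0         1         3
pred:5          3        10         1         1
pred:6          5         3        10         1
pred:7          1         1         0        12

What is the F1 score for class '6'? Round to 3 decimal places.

0.645

Treat '6' as positive and all other classes as negative.
F1 score = 2·TP/(2·TP+FP+FN).
6: TP=10, FP=5+3+1=9, FN=1+1+0=2 → 20/31 = 0.6452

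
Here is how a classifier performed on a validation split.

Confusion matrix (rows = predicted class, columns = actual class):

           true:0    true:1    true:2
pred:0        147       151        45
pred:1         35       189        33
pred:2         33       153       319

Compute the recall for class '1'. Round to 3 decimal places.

0.383

One-vs-rest for '1': TP = diagonal; FP = other classes predicted '1'; FN = '1' predicted as other.
recall = TP/(TP+FN).
1: TP=189, FN=151+153=304 → 189/493 = 0.3834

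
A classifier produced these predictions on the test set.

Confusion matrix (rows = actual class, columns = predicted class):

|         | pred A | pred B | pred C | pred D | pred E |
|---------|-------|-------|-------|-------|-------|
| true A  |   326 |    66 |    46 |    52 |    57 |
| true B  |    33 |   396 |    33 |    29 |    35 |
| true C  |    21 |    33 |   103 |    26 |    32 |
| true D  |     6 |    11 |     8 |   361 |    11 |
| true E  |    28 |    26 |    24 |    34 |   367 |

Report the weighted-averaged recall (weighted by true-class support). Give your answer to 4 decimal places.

Per-class recall (TP/(TP+FN)):
  A: TP=326, FN=66+46+52+57=221 → 326/547 = 0.59598
  B: TP=396, FN=33+33+29+35=130 → 396/526 = 0.75285
  C: TP=103, FN=21+33+26+32=112 → 103/215 = 0.47907
  D: TP=361, FN=6+11+8+11=36 → 361/397 = 0.90932
  E: TP=367, FN=28+26+24+34=112 → 367/479 = 0.76618
Weighted-recall = Σ (supportᵢ/N)·recallᵢ with N=2164: (547/2164)·0.59598 + (526/2164)·0.75285 + (215/2164)·0.47907 + (397/2164)·0.90932 + (479/2164)·0.76618 = 0.7177

0.7177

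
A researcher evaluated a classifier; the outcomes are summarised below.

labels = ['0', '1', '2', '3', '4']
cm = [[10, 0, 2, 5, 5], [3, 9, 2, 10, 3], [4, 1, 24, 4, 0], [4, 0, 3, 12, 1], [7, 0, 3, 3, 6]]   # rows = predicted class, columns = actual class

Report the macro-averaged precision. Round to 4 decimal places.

0.4862

Per-class precision (TP/(TP+FP)):
  0: TP=10, FP=0+2+5+5=12 → 10/22 = 0.45455
  1: TP=9, FP=3+2+10+3=18 → 9/27 = 0.33333
  2: TP=24, FP=4+1+4+0=9 → 24/33 = 0.72727
  3: TP=12, FP=4+0+3+1=8 → 12/20 = 0.60000
  4: TP=6, FP=7+0+3+3=13 → 6/19 = 0.31579
Macro-precision = mean = (0.45455 + 0.33333 + 0.72727 + 0.60000 + 0.31579) / 5 = 0.4862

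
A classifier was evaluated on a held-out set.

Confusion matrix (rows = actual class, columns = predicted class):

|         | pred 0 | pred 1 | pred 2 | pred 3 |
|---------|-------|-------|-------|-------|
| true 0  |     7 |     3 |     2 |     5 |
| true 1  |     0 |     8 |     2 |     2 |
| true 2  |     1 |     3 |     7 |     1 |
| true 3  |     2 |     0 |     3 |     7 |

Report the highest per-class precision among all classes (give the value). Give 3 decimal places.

0.700

Per-class precision (TP/(TP+FP)):
  0: TP=7, FP=0+1+2=3 → 7/10 = 0.7000
  1: TP=8, FP=3+3+0=6 → 8/14 = 0.5714
  2: TP=7, FP=2+2+3=7 → 7/14 = 0.5000
  3: TP=7, FP=5+2+1=8 → 7/15 = 0.4667
Highest is class '0' with precision = 0.700.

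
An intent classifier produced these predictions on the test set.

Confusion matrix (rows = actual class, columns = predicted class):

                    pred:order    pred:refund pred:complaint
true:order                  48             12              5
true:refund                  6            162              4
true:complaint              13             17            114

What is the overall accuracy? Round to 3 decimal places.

Accuracy = trace / total = (48+162+114=324) / 381 = 324/381 = 0.850

0.850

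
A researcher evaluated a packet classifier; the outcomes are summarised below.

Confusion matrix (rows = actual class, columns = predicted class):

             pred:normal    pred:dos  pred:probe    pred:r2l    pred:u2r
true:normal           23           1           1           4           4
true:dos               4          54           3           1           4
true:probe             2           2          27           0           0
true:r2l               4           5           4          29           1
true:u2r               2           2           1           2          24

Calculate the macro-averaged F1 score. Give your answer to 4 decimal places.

0.7595

Per-class F1 score (2·TP/(2·TP+FP+FN)):
  normal: TP=23, FP=4+2+4+2=12, FN=1+1+4+4=10 → 46/68 = 0.67647
  dos: TP=54, FP=1+2+5+2=10, FN=4+3+1+4=12 → 108/130 = 0.83077
  probe: TP=27, FP=1+3+4+1=9, FN=2+2+0+0=4 → 54/67 = 0.80597
  r2l: TP=29, FP=4+1+0+2=7, FN=4+5+4+1=14 → 58/79 = 0.73418
  u2r: TP=24, FP=4+4+0+1=9, FN=2+2+1+2=7 → 48/64 = 0.75000
Macro-F1 score = mean = (0.67647 + 0.83077 + 0.80597 + 0.73418 + 0.75000) / 5 = 0.7595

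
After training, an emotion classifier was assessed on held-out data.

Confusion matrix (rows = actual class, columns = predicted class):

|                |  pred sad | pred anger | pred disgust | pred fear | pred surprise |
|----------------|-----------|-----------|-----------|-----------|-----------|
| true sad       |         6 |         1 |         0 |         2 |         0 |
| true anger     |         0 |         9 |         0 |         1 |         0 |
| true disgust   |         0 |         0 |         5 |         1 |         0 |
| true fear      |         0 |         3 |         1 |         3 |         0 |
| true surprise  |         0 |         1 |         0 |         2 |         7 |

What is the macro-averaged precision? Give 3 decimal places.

0.762

Per-class precision (TP/(TP+FP)):
  sad: TP=6, FP=0+0+0+0=0 → 6/6 = 1.0000
  anger: TP=9, FP=1+0+3+1=5 → 9/14 = 0.6429
  disgust: TP=5, FP=0+0+1+0=1 → 5/6 = 0.8333
  fear: TP=3, FP=2+1+1+2=6 → 3/9 = 0.3333
  surprise: TP=7, FP=0+0+0+0=0 → 7/7 = 1.0000
Macro-precision = mean = (1.0000 + 0.6429 + 0.8333 + 0.3333 + 1.0000) / 5 = 0.762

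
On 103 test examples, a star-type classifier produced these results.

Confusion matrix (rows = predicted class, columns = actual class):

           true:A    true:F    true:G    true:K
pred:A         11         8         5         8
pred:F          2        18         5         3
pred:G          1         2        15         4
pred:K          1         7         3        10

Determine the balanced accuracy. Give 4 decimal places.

0.5458

Balanced accuracy = mean of per-class recall.
  A: recall = 11/15 = 0.73333
  F: recall = 18/35 = 0.51429
  G: recall = 15/28 = 0.53571
  K: recall = 10/25 = 0.40000
Mean = (0.73333 + 0.51429 + 0.53571 + 0.40000) / 4 = 0.5458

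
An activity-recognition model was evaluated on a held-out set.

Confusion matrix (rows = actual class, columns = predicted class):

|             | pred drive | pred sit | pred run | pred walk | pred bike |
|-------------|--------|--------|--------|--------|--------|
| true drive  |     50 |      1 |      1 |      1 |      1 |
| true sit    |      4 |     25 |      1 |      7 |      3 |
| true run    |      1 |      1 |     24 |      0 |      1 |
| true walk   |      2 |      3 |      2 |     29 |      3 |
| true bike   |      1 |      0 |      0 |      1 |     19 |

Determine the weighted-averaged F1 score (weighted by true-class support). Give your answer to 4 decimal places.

Per-class F1 score (2·TP/(2·TP+FP+FN)):
  drive: TP=50, FP=4+1+2+1=8, FN=1+1+1+1=4 → 100/112 = 0.89286
  sit: TP=25, FP=1+1+3+0=5, FN=4+1+7+3=15 → 50/70 = 0.71429
  run: TP=24, FP=1+1+2+0=4, FN=1+1+0+1=3 → 48/55 = 0.87273
  walk: TP=29, FP=1+7+0+1=9, FN=2+3+2+3=10 → 58/77 = 0.75325
  bike: TP=19, FP=1+3+1+3=8, FN=1+0+0+1=2 → 38/48 = 0.79167
Weighted-F1 score = Σ (supportᵢ/N)·F1 scoreᵢ with N=181: (54/181)·0.89286 + (40/181)·0.71429 + (27/181)·0.87273 + (39/181)·0.75325 + (21/181)·0.79167 = 0.8086

0.8086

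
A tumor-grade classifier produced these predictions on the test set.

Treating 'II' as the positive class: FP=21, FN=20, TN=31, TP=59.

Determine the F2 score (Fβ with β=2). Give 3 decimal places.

Fβ = (1+β²)·TP / ((1+β²)·TP + β²·FN + FP), with β²=4
= 5·59 / (5·59 + 4·20 + 21) = 0.745

0.745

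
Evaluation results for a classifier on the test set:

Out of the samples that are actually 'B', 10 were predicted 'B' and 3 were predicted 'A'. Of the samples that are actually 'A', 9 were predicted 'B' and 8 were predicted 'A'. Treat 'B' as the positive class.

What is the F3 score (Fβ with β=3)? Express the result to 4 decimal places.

0.7353

Fβ = (1+β²)·TP / ((1+β²)·TP + β²·FN + FP), with β²=9
= 10·10 / (10·10 + 9·3 + 9) = 0.7353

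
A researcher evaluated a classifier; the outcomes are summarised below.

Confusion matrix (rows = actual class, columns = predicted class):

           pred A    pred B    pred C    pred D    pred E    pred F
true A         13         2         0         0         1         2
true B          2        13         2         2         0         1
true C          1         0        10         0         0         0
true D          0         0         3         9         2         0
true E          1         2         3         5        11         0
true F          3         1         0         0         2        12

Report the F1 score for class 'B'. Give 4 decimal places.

One-vs-rest for 'B': TP = diagonal; FP = other classes predicted 'B'; FN = 'B' predicted as other.
F1 score = 2·TP/(2·TP+FP+FN).
B: TP=13, FP=2+0+0+2+1=5, FN=2+2+2+0+1=7 → 26/38 = 0.68421

0.6842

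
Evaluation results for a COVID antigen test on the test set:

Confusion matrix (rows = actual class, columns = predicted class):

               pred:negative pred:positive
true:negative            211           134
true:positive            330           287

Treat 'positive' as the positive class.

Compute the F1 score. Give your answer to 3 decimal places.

0.553

Precision = TP/(TP+FP) = 287/421 = 0.6817
Recall = TP/(TP+FN) = 287/617 = 0.4652
F1 = 2·TP/(2·TP+FP+FN) = 574/1038 = 0.553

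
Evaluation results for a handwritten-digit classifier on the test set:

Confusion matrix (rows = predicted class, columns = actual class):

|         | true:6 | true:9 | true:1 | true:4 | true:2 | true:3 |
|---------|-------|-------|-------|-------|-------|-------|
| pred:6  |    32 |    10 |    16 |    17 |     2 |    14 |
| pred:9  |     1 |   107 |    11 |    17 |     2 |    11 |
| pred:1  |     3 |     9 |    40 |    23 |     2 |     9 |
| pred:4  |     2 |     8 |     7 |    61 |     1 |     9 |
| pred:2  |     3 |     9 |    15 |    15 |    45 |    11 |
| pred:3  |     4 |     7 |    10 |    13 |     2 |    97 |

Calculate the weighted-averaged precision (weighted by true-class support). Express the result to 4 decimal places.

0.6290

Per-class precision (TP/(TP+FP)):
  6: TP=32, FP=10+16+17+2+14=59 → 32/91 = 0.35165
  9: TP=107, FP=1+11+17+2+11=42 → 107/149 = 0.71812
  1: TP=40, FP=3+9+23+2+9=46 → 40/86 = 0.46512
  4: TP=61, FP=2+8+7+1+9=27 → 61/88 = 0.69318
  2: TP=45, FP=3+9+15+15+11=53 → 45/98 = 0.45918
  3: TP=97, FP=4+7+10+13+2=36 → 97/133 = 0.72932
Weighted-precision = Σ (supportᵢ/N)·precisionᵢ with N=645: (45/645)·0.35165 + (150/645)·0.71812 + (99/645)·0.46512 + (146/645)·0.69318 + (54/645)·0.45918 + (151/645)·0.72932 = 0.6290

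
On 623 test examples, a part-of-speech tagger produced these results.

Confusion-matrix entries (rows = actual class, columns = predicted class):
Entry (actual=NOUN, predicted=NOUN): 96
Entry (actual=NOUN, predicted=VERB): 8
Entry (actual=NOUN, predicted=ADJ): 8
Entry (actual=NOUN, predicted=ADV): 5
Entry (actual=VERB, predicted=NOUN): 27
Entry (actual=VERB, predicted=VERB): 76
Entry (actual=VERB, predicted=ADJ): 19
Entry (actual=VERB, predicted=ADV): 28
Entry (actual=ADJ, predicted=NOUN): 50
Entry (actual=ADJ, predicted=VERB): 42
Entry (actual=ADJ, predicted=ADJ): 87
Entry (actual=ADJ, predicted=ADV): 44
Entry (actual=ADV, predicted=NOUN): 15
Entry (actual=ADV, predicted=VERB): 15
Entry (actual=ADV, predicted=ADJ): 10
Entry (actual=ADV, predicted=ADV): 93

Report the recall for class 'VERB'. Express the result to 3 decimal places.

Treat 'VERB' as positive and all other classes as negative.
recall = TP/(TP+FN).
VERB: TP=76, FN=27+19+28=74 → 76/150 = 0.5067

0.507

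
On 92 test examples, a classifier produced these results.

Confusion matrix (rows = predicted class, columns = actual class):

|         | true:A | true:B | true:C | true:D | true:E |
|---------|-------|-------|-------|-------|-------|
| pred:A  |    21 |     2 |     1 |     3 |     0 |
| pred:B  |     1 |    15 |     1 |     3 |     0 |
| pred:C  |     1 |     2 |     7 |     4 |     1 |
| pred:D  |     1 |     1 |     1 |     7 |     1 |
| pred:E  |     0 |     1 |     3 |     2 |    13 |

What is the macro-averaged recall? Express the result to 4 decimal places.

Per-class recall (TP/(TP+FN)):
  A: TP=21, FN=1+1+1+0=3 → 21/24 = 0.87500
  B: TP=15, FN=2+2+1+1=6 → 15/21 = 0.71429
  C: TP=7, FN=1+1+1+3=6 → 7/13 = 0.53846
  D: TP=7, FN=3+3+4+2=12 → 7/19 = 0.36842
  E: TP=13, FN=0+0+1+1=2 → 13/15 = 0.86667
Macro-recall = mean = (0.87500 + 0.71429 + 0.53846 + 0.36842 + 0.86667) / 5 = 0.6726

0.6726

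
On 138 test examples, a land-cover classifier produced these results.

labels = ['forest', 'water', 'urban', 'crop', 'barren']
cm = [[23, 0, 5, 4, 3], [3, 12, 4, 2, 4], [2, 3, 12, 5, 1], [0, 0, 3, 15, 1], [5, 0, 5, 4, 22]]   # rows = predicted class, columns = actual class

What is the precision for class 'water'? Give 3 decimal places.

Treat 'water' as positive and all other classes as negative.
precision = TP/(TP+FP).
water: TP=12, FP=3+4+2+4=13 → 12/25 = 0.4800

0.480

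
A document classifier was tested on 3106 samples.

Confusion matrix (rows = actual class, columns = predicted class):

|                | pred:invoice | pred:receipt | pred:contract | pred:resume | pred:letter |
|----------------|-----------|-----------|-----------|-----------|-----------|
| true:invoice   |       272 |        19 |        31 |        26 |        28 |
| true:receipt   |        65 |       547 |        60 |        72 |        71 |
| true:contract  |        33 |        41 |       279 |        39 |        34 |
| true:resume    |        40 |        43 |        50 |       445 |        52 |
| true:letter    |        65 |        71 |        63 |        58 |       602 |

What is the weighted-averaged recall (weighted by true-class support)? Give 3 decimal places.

Per-class recall (TP/(TP+FN)):
  invoice: TP=272, FN=19+31+26+28=104 → 272/376 = 0.7234
  receipt: TP=547, FN=65+60+72+71=268 → 547/815 = 0.6712
  contract: TP=279, FN=33+41+39+34=147 → 279/426 = 0.6549
  resume: TP=445, FN=40+43+50+52=185 → 445/630 = 0.7063
  letter: TP=602, FN=65+71+63+58=257 → 602/859 = 0.7008
Weighted-recall = Σ (supportᵢ/N)·recallᵢ with N=3106: (376/3106)·0.7234 + (815/3106)·0.6712 + (426/3106)·0.6549 + (630/3106)·0.7063 + (859/3106)·0.7008 = 0.691

0.691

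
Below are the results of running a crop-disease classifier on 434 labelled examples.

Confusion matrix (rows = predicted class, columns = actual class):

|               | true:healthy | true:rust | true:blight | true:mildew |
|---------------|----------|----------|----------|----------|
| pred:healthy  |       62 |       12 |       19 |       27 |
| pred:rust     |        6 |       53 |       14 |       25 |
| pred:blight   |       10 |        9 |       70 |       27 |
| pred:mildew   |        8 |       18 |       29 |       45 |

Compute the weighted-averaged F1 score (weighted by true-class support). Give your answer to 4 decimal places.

0.5240

Per-class F1 score (2·TP/(2·TP+FP+FN)):
  healthy: TP=62, FP=12+19+27=58, FN=6+10+8=24 → 124/206 = 0.60194
  rust: TP=53, FP=6+14+25=45, FN=12+9+18=39 → 106/190 = 0.55789
  blight: TP=70, FP=10+9+27=46, FN=19+14+29=62 → 140/248 = 0.56452
  mildew: TP=45, FP=8+18+29=55, FN=27+25+27=79 → 90/224 = 0.40179
Weighted-F1 score = Σ (supportᵢ/N)·F1 scoreᵢ with N=434: (86/434)·0.60194 + (92/434)·0.55789 + (132/434)·0.56452 + (124/434)·0.40179 = 0.5240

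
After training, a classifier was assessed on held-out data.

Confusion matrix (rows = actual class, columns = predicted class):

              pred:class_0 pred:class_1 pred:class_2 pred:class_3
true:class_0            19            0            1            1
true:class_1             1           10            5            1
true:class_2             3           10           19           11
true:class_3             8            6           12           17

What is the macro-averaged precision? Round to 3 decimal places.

0.519

Per-class precision (TP/(TP+FP)):
  class_0: TP=19, FP=1+3+8=12 → 19/31 = 0.6129
  class_1: TP=10, FP=0+10+6=16 → 10/26 = 0.3846
  class_2: TP=19, FP=1+5+12=18 → 19/37 = 0.5135
  class_3: TP=17, FP=1+1+11=13 → 17/30 = 0.5667
Macro-precision = mean = (0.6129 + 0.3846 + 0.5135 + 0.5667) / 4 = 0.519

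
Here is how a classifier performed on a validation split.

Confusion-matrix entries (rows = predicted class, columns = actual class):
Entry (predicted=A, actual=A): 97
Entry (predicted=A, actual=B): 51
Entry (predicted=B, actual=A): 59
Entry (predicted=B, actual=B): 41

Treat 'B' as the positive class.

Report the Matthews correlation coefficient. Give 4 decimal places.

MCC = (TP·TN − FP·FN) / √((TP+FP)(TP+FN)(TN+FP)(TN+FN))
Numerator = 41·97 − 59·51 = 968
Denominator = √(100·92·156·148) = √212409600 = 14574.2787
MCC = 968 / 14574.2787 = 0.0664

0.0664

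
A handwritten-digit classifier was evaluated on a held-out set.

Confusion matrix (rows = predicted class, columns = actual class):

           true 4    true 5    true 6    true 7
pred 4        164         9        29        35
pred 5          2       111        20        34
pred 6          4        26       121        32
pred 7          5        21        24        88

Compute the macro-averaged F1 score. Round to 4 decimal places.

0.6602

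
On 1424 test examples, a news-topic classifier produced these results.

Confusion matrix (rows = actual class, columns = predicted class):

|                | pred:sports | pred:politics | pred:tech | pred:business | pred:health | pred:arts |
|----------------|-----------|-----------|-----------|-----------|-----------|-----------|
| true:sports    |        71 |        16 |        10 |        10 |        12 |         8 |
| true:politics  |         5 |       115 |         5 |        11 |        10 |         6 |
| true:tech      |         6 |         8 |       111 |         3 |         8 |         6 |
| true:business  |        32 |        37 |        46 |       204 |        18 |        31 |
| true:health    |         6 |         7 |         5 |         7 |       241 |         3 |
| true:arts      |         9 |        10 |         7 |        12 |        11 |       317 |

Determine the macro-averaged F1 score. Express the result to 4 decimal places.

Per-class F1 score (2·TP/(2·TP+FP+FN)):
  sports: TP=71, FP=5+6+32+6+9=58, FN=16+10+10+12+8=56 → 142/256 = 0.55469
  politics: TP=115, FP=16+8+37+7+10=78, FN=5+5+11+10+6=37 → 230/345 = 0.66667
  tech: TP=111, FP=10+5+46+5+7=73, FN=6+8+3+8+6=31 → 222/326 = 0.68098
  business: TP=204, FP=10+11+3+7+12=43, FN=32+37+46+18+31=164 → 408/615 = 0.66341
  health: TP=241, FP=12+10+8+18+11=59, FN=6+7+5+7+3=28 → 482/569 = 0.84710
  arts: TP=317, FP=8+6+6+31+3=54, FN=9+10+7+12+11=49 → 634/737 = 0.86024
Macro-F1 score = mean = (0.55469 + 0.66667 + 0.68098 + 0.66341 + 0.84710 + 0.86024) / 6 = 0.7122

0.7122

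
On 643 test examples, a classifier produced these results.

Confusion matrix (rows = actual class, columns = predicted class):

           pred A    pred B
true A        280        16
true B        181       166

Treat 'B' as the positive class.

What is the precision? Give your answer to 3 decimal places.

0.912

Precision = TP/(TP+FP) = 166/(166+16) = 166/182 = 0.912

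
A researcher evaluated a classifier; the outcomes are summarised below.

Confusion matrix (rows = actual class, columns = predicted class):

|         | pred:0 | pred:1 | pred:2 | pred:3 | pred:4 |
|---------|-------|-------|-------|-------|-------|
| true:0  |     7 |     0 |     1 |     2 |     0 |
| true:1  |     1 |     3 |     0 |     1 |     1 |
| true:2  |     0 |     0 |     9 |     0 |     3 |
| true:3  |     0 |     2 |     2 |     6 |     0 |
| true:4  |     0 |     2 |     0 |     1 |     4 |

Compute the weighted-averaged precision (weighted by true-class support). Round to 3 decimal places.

0.663

Per-class precision (TP/(TP+FP)):
  0: TP=7, FP=1+0+0+0=1 → 7/8 = 0.8750
  1: TP=3, FP=0+0+2+2=4 → 3/7 = 0.4286
  2: TP=9, FP=1+0+2+0=3 → 9/12 = 0.7500
  3: TP=6, FP=2+1+0+1=4 → 6/10 = 0.6000
  4: TP=4, FP=0+1+3+0=4 → 4/8 = 0.5000
Weighted-precision = Σ (supportᵢ/N)·precisionᵢ with N=45: (10/45)·0.8750 + (6/45)·0.4286 + (12/45)·0.7500 + (10/45)·0.6000 + (7/45)·0.5000 = 0.663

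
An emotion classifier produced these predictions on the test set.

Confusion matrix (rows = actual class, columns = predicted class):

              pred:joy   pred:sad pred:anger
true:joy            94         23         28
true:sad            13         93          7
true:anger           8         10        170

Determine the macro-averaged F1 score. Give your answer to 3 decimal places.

Per-class F1 score (2·TP/(2·TP+FP+FN)):
  joy: TP=94, FP=13+8=21, FN=23+28=51 → 188/260 = 0.7231
  sad: TP=93, FP=23+10=33, FN=13+7=20 → 186/239 = 0.7782
  anger: TP=170, FP=28+7=35, FN=8+10=18 → 340/393 = 0.8651
Macro-F1 score = mean = (0.7231 + 0.7782 + 0.8651) / 3 = 0.789

0.789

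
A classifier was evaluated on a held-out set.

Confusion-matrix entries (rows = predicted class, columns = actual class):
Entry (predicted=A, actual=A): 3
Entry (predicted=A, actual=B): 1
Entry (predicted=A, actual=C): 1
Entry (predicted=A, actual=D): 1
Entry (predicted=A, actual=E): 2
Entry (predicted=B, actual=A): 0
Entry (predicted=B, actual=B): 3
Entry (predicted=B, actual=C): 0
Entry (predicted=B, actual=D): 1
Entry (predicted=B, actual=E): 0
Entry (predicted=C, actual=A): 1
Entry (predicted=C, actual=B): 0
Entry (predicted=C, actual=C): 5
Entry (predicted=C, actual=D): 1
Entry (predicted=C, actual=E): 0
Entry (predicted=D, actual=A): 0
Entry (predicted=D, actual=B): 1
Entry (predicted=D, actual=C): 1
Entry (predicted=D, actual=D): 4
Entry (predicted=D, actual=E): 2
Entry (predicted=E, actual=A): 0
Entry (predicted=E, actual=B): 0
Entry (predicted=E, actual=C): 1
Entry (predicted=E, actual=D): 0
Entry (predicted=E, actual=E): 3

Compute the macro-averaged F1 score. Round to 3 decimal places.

0.582

Per-class F1 score (2·TP/(2·TP+FP+FN)):
  A: TP=3, FP=1+1+1+2=5, FN=0+1+0+0=1 → 6/12 = 0.5000
  B: TP=3, FP=0+0+1+0=1, FN=1+0+1+0=2 → 6/9 = 0.6667
  C: TP=5, FP=1+0+1+0=2, FN=1+0+1+1=3 → 10/15 = 0.6667
  D: TP=4, FP=0+1+1+2=4, FN=1+1+1+0=3 → 8/15 = 0.5333
  E: TP=3, FP=0+0+1+0=1, FN=2+0+0+2=4 → 6/11 = 0.5455
Macro-F1 score = mean = (0.5000 + 0.6667 + 0.6667 + 0.5333 + 0.5455) / 5 = 0.582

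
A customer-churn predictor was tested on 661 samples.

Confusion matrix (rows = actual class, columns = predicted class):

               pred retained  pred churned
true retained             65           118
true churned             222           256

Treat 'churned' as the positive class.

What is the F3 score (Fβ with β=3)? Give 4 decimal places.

0.5475

Fβ = (1+β²)·TP / ((1+β²)·TP + β²·FN + FP), with β²=9
= 10·256 / (10·256 + 9·222 + 118) = 0.5475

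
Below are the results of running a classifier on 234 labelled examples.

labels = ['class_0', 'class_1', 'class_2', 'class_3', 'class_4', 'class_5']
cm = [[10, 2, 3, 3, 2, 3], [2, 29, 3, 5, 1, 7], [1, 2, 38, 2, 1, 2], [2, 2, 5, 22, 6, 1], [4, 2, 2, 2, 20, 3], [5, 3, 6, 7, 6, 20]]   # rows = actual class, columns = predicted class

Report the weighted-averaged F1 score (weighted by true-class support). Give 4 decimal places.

0.5898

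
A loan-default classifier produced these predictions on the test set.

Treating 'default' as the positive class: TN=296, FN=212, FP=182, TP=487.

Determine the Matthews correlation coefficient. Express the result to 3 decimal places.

MCC = (TP·TN − FP·FN) / √((TP+FP)(TP+FN)(TN+FP)(TN+FN))
Numerator = 487·296 − 182·212 = 105568
Denominator = √(669·699·478·508) = √113552029944 = 336974.8209
MCC = 105568 / 336974.8209 = 0.313

0.313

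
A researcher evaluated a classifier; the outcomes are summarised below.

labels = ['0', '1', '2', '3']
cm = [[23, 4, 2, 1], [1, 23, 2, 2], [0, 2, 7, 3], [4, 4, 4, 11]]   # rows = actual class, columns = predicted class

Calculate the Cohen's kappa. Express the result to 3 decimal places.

0.573

Observed agreement pₒ = trace/N = 64/93 = 0.6882
Expected agreement pₑ = Σ (rowᵢ·colᵢ)/N² = (30·28 + 28·33 + 12·15 + 23·17)/93² = 0.2700
κ = (pₒ − pₑ)/(1 − pₑ) = (0.6882 − 0.2700)/(1 − 0.2700) = 0.573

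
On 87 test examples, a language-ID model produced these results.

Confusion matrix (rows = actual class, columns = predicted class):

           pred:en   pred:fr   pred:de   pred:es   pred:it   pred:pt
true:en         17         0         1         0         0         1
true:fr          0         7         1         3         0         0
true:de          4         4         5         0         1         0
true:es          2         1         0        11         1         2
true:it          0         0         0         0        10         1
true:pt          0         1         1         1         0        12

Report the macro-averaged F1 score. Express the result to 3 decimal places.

0.696

Per-class F1 score (2·TP/(2·TP+FP+FN)):
  en: TP=17, FP=0+4+2+0+0=6, FN=0+1+0+0+1=2 → 34/42 = 0.8095
  fr: TP=7, FP=0+4+1+0+1=6, FN=0+1+3+0+0=4 → 14/24 = 0.5833
  de: TP=5, FP=1+1+0+0+1=3, FN=4+4+0+1+0=9 → 10/22 = 0.4545
  es: TP=11, FP=0+3+0+0+1=4, FN=2+1+0+1+2=6 → 22/32 = 0.6875
  it: TP=10, FP=0+0+1+1+0=2, FN=0+0+0+0+1=1 → 20/23 = 0.8696
  pt: TP=12, FP=1+0+0+2+1=4, FN=0+1+1+1+0=3 → 24/31 = 0.7742
Macro-F1 score = mean = (0.8095 + 0.5833 + 0.4545 + 0.6875 + 0.8696 + 0.7742) / 6 = 0.696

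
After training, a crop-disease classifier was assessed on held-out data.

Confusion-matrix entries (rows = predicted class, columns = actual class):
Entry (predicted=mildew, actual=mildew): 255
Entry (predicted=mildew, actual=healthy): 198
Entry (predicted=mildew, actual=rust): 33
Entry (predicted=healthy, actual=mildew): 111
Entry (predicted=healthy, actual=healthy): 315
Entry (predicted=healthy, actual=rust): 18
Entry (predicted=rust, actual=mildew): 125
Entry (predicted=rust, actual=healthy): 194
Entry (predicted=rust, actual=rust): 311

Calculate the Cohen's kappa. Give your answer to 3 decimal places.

Observed agreement pₒ = trace/N = 881/1560 = 0.5647
Expected agreement pₑ = Σ (rowᵢ·colᵢ)/N² = (491·486 + 707·444 + 362·630)/1560² = 0.3208
κ = (pₒ − pₑ)/(1 − pₑ) = (0.5647 − 0.3208)/(1 − 0.3208) = 0.359

0.359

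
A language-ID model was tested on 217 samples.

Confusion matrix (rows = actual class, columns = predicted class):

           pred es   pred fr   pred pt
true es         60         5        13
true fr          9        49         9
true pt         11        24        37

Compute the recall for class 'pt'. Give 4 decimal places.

0.5139

Treat 'pt' as positive and all other classes as negative.
recall = TP/(TP+FN).
pt: TP=37, FN=11+24=35 → 37/72 = 0.51389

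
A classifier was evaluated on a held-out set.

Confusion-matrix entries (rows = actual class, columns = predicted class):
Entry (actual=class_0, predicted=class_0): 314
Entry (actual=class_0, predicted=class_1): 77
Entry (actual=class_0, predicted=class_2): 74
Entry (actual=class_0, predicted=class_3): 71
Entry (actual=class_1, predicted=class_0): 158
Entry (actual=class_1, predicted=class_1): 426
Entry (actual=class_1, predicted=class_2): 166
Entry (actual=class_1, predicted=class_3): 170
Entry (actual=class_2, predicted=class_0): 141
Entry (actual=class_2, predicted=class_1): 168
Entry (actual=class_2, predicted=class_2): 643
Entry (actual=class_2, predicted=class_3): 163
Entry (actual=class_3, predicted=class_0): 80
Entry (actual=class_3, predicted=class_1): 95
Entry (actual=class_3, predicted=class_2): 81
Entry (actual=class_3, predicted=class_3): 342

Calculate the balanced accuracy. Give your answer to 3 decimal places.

0.549

Balanced accuracy = mean of per-class recall.
  class_0: recall = 314/536 = 0.5858
  class_1: recall = 426/920 = 0.4630
  class_2: recall = 643/1115 = 0.5767
  class_3: recall = 342/598 = 0.5719
Mean = (0.5858 + 0.4630 + 0.5767 + 0.5719) / 4 = 0.549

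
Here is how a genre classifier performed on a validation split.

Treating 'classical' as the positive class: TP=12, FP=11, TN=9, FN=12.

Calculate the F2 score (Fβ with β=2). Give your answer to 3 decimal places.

Fβ = (1+β²)·TP / ((1+β²)·TP + β²·FN + FP), with β²=4
= 5·12 / (5·12 + 4·12 + 11) = 0.504

0.504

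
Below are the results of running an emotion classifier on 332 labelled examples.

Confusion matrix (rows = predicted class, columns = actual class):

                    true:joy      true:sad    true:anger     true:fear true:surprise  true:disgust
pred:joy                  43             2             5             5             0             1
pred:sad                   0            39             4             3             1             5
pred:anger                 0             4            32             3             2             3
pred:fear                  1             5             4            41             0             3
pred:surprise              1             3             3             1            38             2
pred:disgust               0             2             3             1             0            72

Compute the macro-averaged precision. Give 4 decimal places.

Per-class precision (TP/(TP+FP)):
  joy: TP=43, FP=2+5+5+0+1=13 → 43/56 = 0.76786
  sad: TP=39, FP=0+4+3+1+5=13 → 39/52 = 0.75000
  anger: TP=32, FP=0+4+3+2+3=12 → 32/44 = 0.72727
  fear: TP=41, FP=1+5+4+0+3=13 → 41/54 = 0.75926
  surprise: TP=38, FP=1+3+3+1+2=10 → 38/48 = 0.79167
  disgust: TP=72, FP=0+2+3+1+0=6 → 72/78 = 0.92308
Macro-precision = mean = (0.76786 + 0.75000 + 0.72727 + 0.75926 + 0.79167 + 0.92308) / 6 = 0.7865

0.7865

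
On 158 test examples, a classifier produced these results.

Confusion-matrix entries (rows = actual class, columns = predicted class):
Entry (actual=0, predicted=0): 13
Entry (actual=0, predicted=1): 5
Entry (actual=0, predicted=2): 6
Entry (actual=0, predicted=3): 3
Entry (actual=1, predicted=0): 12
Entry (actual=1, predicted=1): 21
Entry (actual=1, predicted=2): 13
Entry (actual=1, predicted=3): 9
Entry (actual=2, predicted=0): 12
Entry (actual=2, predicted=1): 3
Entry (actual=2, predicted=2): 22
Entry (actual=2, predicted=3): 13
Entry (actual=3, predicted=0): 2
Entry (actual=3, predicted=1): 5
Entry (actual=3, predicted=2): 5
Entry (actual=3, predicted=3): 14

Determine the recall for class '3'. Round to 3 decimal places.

0.538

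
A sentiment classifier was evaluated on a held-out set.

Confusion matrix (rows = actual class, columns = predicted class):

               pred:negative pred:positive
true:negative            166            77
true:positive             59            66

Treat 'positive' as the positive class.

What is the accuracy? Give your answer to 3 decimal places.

Accuracy = (TP+TN)/N = (66+166)/368 = 0.630

0.630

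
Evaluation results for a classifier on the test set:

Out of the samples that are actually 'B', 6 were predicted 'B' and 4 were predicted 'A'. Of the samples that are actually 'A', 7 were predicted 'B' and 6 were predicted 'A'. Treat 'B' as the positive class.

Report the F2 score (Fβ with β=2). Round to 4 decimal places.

Fβ = (1+β²)·TP / ((1+β²)·TP + β²·FN + FP), with β²=4
= 5·6 / (5·6 + 4·4 + 7) = 0.5660

0.5660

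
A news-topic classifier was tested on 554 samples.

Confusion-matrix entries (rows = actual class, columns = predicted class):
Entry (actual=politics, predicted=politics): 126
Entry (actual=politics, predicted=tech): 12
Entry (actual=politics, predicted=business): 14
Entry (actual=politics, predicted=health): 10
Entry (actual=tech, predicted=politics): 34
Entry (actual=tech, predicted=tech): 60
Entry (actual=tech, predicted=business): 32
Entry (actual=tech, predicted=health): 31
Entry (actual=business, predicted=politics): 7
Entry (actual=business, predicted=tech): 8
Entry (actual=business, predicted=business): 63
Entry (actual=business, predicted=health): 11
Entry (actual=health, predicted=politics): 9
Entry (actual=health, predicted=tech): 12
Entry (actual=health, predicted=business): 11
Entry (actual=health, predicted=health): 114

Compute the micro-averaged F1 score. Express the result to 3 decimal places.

0.655

Micro-averaging pools counts across classes: ΣTP=363, ΣFP=191, ΣFN=191.
Micro-F1 score = 2·TP/(2·TP+FP+FN) on pooled counts = 0.655 (equals overall accuracy in single-label multiclass).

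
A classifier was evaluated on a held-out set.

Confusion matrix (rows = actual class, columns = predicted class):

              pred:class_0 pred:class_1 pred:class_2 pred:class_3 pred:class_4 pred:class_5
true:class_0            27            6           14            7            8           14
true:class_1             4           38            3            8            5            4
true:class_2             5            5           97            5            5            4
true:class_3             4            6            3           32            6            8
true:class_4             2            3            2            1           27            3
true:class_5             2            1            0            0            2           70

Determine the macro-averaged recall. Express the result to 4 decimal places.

0.6593

Per-class recall (TP/(TP+FN)):
  class_0: TP=27, FN=6+14+7+8+14=49 → 27/76 = 0.35526
  class_1: TP=38, FN=4+3+8+5+4=24 → 38/62 = 0.61290
  class_2: TP=97, FN=5+5+5+5+4=24 → 97/121 = 0.80165
  class_3: TP=32, FN=4+6+3+6+8=27 → 32/59 = 0.54237
  class_4: TP=27, FN=2+3+2+1+3=11 → 27/38 = 0.71053
  class_5: TP=70, FN=2+1+0+0+2=5 → 70/75 = 0.93333
Macro-recall = mean = (0.35526 + 0.61290 + 0.80165 + 0.54237 + 0.71053 + 0.93333) / 6 = 0.6593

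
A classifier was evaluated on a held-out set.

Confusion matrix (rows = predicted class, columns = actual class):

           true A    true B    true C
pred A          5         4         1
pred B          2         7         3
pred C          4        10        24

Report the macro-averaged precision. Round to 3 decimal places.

0.572

Per-class precision (TP/(TP+FP)):
  A: TP=5, FP=4+1=5 → 5/10 = 0.5000
  B: TP=7, FP=2+3=5 → 7/12 = 0.5833
  C: TP=24, FP=4+10=14 → 24/38 = 0.6316
Macro-precision = mean = (0.5000 + 0.5833 + 0.6316) / 3 = 0.572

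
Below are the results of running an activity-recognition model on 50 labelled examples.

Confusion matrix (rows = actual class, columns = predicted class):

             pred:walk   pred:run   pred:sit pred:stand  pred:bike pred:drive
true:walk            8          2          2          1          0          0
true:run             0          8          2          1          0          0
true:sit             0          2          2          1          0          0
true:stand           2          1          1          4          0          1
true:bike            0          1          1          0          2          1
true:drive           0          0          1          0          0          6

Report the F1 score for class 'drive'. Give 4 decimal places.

0.8000

Take TP from the diagonal, FP from the rest of the 'drive' prediction marginal, FN from the rest of the 'drive' actual marginal.
F1 score = 2·TP/(2·TP+FP+FN).
drive: TP=6, FP=0+0+0+1+1=2, FN=0+0+1+0+0=1 → 12/15 = 0.80000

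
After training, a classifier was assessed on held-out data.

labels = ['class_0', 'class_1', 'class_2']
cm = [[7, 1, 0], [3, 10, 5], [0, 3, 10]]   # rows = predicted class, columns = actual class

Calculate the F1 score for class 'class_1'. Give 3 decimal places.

0.625

One-vs-rest for 'class_1': TP = diagonal; FP = other classes predicted 'class_1'; FN = 'class_1' predicted as other.
F1 score = 2·TP/(2·TP+FP+FN).
class_1: TP=10, FP=3+5=8, FN=1+3=4 → 20/32 = 0.6250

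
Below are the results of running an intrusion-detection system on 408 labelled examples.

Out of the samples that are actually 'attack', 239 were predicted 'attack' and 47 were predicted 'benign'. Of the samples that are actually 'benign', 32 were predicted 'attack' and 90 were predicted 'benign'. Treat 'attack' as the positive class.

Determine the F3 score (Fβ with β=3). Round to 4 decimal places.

0.8401

Fβ = (1+β²)·TP / ((1+β²)·TP + β²·FN + FP), with β²=9
= 10·239 / (10·239 + 9·47 + 32) = 0.8401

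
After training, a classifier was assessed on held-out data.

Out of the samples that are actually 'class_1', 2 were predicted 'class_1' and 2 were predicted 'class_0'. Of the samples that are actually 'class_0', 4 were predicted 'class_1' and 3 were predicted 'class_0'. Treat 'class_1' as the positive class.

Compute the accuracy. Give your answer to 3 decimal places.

0.455

Accuracy = (TP+TN)/N = (2+3)/11 = 0.455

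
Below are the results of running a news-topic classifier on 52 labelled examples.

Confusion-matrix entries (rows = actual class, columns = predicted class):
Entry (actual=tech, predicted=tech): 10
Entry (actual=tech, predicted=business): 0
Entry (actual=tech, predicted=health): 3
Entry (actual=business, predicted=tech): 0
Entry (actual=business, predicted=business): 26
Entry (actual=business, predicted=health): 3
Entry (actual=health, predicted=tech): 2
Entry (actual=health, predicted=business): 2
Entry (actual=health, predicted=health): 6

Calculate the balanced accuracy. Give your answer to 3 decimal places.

Balanced accuracy = mean of per-class recall.
  tech: recall = 10/13 = 0.7692
  business: recall = 26/29 = 0.8966
  health: recall = 6/10 = 0.6000
Mean = (0.7692 + 0.8966 + 0.6000) / 3 = 0.755

0.755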